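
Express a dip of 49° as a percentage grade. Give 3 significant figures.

115%

grade % = 100 × tan 49° = 100 × 1.1504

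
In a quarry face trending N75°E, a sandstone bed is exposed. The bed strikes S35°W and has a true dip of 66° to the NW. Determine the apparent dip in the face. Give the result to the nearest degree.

55°

The section lies 40° from the strike.
tan(apparent dip) = tan 66° · sin 40° = 1.4437
α = arctan(1.4437) = 55.29°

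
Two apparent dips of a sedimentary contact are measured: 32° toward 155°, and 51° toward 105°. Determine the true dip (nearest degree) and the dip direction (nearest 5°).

Each apparent-dip line lies in the plane. As unit vectors (x east, y north, z up), v₁ plunges 32°→155° and v₂ plunges 51°→105°.
Cross product v₁ × v₂ gives the pole to the plane: n ∝ (0.511, -0.044, 0.409).
True dip = arccos(n_z / |n|) = arccos(0.6233) = 51.4°.
The horizontal component of n points toward azimuth atan2(n_x, n_y) = 95°, the dip direction.

true dip 51°, dip direction 095°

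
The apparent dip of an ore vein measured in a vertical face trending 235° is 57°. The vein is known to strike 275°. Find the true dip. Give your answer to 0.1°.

The section is 40° from the strike.
tan(true dip) = tan 57° / sin 40° = 2.3956
true dip = arctan 2.3956 = 67.34°

67.3°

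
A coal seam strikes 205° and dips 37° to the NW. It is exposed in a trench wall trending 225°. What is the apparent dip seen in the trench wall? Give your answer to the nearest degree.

14°

Angle between strike (205°) and section (225°): β = 20°.
tan(apparent dip) = tan 37° · sin 20° = 0.2577
apparent dip = arctan 0.2577 = 14.45°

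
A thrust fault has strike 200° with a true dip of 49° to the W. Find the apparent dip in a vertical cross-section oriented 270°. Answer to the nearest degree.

The strike is 200° and the section trends 270°; the acute angle between them is β = 70°.
tan(apparent dip) = tan 49° · sin 70° = 1.0810
apparent dip = arctan 1.0810 = 47.23°

47°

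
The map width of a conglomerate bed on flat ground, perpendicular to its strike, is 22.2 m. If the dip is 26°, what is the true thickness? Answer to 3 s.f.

True thickness t = w · sin(dip) = 22.2 × sin 26°
t = 22.2 × 0.4384 = 9.732 m

9.73 m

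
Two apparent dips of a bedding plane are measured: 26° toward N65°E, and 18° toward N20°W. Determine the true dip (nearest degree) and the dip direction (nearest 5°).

true dip 29°, dip direction 035°

Each apparent-dip line lies in the plane. As unit vectors (x east, y north, z up), v₁ plunges 26°→N65°E and v₂ plunges 18°→N20°W.
n = v₁ × v₂ = (0.274, 0.394, 0.852) (taken with n_z > 0).
True dip = arccos(n_z / |n|) = arccos(0.8710) = 29.4°.
Dip direction = atan2(0.274, 0.394) = 35° (azimuth of n's horizontal projection).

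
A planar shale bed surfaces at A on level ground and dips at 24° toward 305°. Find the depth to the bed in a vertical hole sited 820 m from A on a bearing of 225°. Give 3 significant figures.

The hole lies 80° from the dip direction, so the down-dip offset is 820 × cos 80° = 142.39 m.
Depth = down-dip offset × tan(dip) = 142.39 × tan 24° = 142.39 × 0.4452
Depth = 63.40 m

63.4 m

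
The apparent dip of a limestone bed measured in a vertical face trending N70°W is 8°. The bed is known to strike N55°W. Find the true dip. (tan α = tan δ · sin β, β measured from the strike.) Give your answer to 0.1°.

The section is 15° from the strike.
tan δ = tan α / sin β = tan 8° / sin 15° = 0.1405 / 0.2588 = 0.5430
true dip = arctan 0.5430 = 28.50°

28.5°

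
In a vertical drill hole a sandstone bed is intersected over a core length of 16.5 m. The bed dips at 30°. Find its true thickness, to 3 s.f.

14.3 m

True thickness t = h · cos(dip) = 16.5 × cos 30°
t = 16.5 × 0.8660 = 14.289 m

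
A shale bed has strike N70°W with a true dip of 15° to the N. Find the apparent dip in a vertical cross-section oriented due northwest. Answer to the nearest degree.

The strike is N70°W and the section trends due northwest; the acute angle between them is β = 25°.
tan α = tan 15° × sin 25° = 0.2679 × 0.4226 = 0.1132
α = arctan(0.1132) = 6.46°

6°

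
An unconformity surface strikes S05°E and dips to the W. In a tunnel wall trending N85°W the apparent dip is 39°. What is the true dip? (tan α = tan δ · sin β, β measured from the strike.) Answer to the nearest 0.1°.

39.4°

β = acute angle between strike S05°E and section N85°W = 80°.
tan(true dip) = tan 39° / sin 80° = 0.8223
true dip = arctan 0.8223 = 39.43°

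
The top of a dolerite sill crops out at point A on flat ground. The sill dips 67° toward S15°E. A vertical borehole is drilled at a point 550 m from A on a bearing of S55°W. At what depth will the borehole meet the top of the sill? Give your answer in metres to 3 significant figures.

The hole lies 70° from the dip direction, so the down-dip offset is 550 × cos 70° = 188.11 m.
Depth = down-dip offset × tan(dip) = 188.11 × tan 67° = 188.11 × 2.3559
Depth = 443.16 m

443 m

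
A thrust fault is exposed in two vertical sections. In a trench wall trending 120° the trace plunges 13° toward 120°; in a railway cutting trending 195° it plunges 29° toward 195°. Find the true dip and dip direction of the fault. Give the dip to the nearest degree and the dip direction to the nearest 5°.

The two traces are lines in the plane: v₁ = (sin 120°·cos 13°, cos 120°·cos 13°, −sin 13°), v₂ = (sin 195°·cos 29°, cos 195°·cos 29°, −sin 29°).
The plane normal is n = v₁ × v₂ ∝ (-0.046, -0.460, 0.823).
True dip = arccos(n_z / |n|) = arccos(0.8719) = 29.3°.
Dip direction = atan2(-0.046, -0.460) = 186° (azimuth of n's horizontal projection).

true dip 29°, dip direction 185°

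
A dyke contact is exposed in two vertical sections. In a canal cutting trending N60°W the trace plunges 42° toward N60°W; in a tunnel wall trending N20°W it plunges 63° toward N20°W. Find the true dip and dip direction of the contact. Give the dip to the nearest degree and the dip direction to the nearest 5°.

The two traces are lines in the plane: v₁ = (sin 300°·cos 42°, cos 300°·cos 42°, −sin 42°), v₂ = (sin 340°·cos 63°, cos 340°·cos 63°, −sin 63°).
The plane normal is n = v₁ × v₂ ∝ (0.046, 0.470, 0.217).
Dip δ = arctan(|n_h|/n_z) = arctan(0.472/0.217) = 65.3°.
Dip direction = azimuth of (n_x, n_y) = atan2(0.046, 0.470) = 6°.

true dip 65°, dip direction 005°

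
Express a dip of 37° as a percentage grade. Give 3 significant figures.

75.4%

grade % = 100 × tan 37° = 100 × 0.7536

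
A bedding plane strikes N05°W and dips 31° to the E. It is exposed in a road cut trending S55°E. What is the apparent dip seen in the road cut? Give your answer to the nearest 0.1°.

24.7°

The strike is N05°W and the section trends S55°E; the acute angle between them is β = 50°.
tan α = tan 31° × sin 50° = 0.6009 × 0.7660 = 0.4603
apparent dip = arctan 0.4603 = 24.72°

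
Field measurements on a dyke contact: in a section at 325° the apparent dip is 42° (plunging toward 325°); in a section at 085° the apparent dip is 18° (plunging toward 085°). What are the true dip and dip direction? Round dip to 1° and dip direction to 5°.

true dip 52°, dip direction 010°

Each apparent-dip line lies in the plane. As unit vectors (x east, y north, z up), v₁ plunges 42°→325° and v₂ plunges 18°→085°.
The plane normal is n = v₁ × v₂ ∝ (0.133, 0.766, 0.612).
Dip δ = arctan(|n_h|/n_z) = arctan(0.777/0.612) = 51.8°.
Dip direction = atan2(0.133, 0.766) = 10° (azimuth of n's horizontal projection).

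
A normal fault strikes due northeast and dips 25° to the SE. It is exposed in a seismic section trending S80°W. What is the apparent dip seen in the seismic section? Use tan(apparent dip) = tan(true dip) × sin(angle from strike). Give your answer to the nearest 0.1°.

Angle between strike (due northeast) and section (S80°W): β = 35°.
tan α = tan 25° × sin 35° = 0.4663 × 0.5736 = 0.2675
apparent dip = arctan 0.2675 = 14.97°

15.0°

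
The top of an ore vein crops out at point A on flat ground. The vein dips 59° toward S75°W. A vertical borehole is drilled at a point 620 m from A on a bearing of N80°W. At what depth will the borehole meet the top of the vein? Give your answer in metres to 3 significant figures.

935 m

The hole lies 25° from the dip direction, so the down-dip offset is 620 × cos 25° = 561.91 m.
Depth = down-dip offset × tan(dip) = 561.91 × tan 59° = 561.91 × 1.6643
Depth = 935.18 m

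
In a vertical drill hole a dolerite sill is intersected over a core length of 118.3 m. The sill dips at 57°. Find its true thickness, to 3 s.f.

True thickness t = h · cos(dip) = 118.3 × cos 57°
t = 118.3 × 0.5446 = 64.431 m

64.4 m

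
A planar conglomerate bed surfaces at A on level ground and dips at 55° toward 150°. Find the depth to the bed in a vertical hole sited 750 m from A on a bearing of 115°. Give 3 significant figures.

The hole lies 35° from the dip direction, so the down-dip offset is 750 × cos 35° = 614.36 m.
Depth = down-dip offset × tan(dip) = 614.36 × tan 55° = 614.36 × 1.4281
Depth = 877.40 m

877 m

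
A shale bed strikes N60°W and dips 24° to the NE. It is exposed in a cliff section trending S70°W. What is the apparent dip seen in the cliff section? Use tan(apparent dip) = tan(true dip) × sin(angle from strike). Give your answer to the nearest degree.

Angle between strike (N60°W) and section (S70°W): β = 50°.
tan(apparent dip) = tan 24° · sin 50° = 0.3411
α = arctan(0.3411) = 18.83°

19°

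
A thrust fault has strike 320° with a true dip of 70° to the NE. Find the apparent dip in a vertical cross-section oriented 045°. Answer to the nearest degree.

70°

The strike is 320° and the section trends 045°; the acute angle between them is β = 85°.
tan(apparent dip) = tan 70° · sin 85° = 2.7370
apparent dip = arctan 2.7370 = 69.93°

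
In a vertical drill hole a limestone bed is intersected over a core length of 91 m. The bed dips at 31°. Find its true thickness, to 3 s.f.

True thickness t = h · cos(dip) = 91 × cos 31°
t = 91 × 0.8572 = 78.002 m

78.0 m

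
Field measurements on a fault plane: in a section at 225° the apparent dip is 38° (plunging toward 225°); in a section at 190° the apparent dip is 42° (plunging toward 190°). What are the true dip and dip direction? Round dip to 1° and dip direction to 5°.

true dip 42°, dip direction 195°

The two traces are lines in the plane: v₁ = (sin 225°·cos 38°, cos 225°·cos 38°, −sin 38°), v₂ = (sin 190°·cos 42°, cos 190°·cos 42°, −sin 42°).
Cross product v₁ × v₂ gives the pole to the plane: n ∝ (-0.078, -0.293, 0.336).
True dip = arccos(n_z / |n|) = arccos(0.7420) = 42.1°.
The horizontal component of n points toward azimuth atan2(n_x, n_y) = 195°, the dip direction.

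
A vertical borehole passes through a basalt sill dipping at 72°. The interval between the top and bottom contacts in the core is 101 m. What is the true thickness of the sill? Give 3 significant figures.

True thickness t = h · cos(dip) = 101 × cos 72°
t = 101 × 0.3090 = 31.211 m

31.2 m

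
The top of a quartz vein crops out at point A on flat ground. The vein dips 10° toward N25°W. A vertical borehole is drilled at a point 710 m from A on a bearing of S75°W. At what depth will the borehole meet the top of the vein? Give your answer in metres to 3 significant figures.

21.7 m

The hole lies 80° from the dip direction, so the down-dip offset is 710 × cos 80° = 123.29 m.
Depth = down-dip offset × tan(dip) = 123.29 × tan 10° = 123.29 × 0.1763
Depth = 21.74 m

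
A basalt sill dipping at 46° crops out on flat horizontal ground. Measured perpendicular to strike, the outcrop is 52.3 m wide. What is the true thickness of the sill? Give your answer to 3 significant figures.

True thickness t = w · sin(dip) = 52.3 × sin 46°
t = 52.3 × 0.7193 = 37.621 m

37.6 m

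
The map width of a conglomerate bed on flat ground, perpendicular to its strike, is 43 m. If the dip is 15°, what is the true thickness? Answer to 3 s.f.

True thickness t = w · sin(dip) = 43 × sin 15°
t = 43 × 0.2588 = 11.129 m

11.1 m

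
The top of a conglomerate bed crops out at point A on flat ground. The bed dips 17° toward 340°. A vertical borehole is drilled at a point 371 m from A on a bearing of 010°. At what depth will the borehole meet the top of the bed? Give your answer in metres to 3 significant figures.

The hole lies 30° from the dip direction, so the down-dip offset is 371 × cos 30° = 321.30 m.
Depth = down-dip offset × tan(dip) = 321.30 × tan 17° = 321.30 × 0.3057
Depth = 98.23 m

98.2 m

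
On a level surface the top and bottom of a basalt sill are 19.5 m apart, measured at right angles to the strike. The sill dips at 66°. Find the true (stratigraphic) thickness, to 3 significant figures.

True thickness t = w · sin(dip) = 19.5 × sin 66°
t = 19.5 × 0.9135 = 17.814 m

17.8 m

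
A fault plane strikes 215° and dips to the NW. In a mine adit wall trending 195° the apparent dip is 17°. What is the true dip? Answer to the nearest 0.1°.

β = acute angle between strike 215° and section 195° = 20°.
tan δ = tan α / sin β = tan 17° / sin 20° = 0.3057 / 0.3420 = 0.8939
δ = arctan(0.8939) = 41.79°

41.8°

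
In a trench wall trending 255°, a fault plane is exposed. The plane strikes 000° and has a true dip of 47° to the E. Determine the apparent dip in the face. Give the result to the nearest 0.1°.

46.0°

The strike is 000° and the section trends 255°; the acute angle between them is β = 75°.
tan(apparent dip) = tan 47° · sin 75° = 1.0358
apparent dip = arctan 1.0358 = 46.01°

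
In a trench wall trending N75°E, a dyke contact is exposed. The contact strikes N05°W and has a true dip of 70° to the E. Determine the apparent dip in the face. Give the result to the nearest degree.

Angle between strike (N05°W) and section (N75°E): β = 80°.
tan(apparent dip) = tan 70° · sin 80° = 2.7057
apparent dip = arctan 2.7057 = 69.72°

70°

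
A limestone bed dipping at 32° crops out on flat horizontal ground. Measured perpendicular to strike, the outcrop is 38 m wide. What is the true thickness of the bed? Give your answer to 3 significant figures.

20.1 m

True thickness t = w · sin(dip) = 38 × sin 32°
t = 38 × 0.5299 = 20.137 m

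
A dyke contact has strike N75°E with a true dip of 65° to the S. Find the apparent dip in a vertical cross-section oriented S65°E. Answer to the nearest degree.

The section lies 40° from the strike.
tan(apparent dip) = tan 65° · sin 40° = 1.3785
apparent dip = arctan 1.3785 = 54.04°

54°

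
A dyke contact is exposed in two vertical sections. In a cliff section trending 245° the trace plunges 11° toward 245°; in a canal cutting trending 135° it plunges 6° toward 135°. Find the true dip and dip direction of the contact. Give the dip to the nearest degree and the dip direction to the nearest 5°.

Represent each trace as a vector plunging at its apparent dip toward its trend (east-north-up frame): v₁ = (-0.890, -0.415, -0.191), v₂ = (0.703, -0.703, -0.105).
The plane normal is n = v₁ × v₂ ∝ (-0.091, -0.227, 0.917).
Dip δ = arctan(|n_h|/n_z) = arctan(0.245/0.917) = 14.9°.
Dip direction = azimuth of (n_x, n_y) = atan2(-0.091, -0.227) = 202°.

true dip 15°, dip direction 200°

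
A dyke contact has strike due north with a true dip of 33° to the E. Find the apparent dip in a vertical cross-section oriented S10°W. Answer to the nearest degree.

6°

The strike is due north and the section trends S10°W; the acute angle between them is β = 10°.
tan(apparent dip) = tan 33° · sin 10° = 0.1128
apparent dip = arctan 0.1128 = 6.43°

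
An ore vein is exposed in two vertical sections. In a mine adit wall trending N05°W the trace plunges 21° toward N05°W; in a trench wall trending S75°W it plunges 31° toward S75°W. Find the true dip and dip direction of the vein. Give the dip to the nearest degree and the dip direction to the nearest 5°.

true dip 38°, dip direction 295°

The two traces are lines in the plane: v₁ = (sin 355°·cos 21°, cos 355°·cos 21°, −sin 21°), v₂ = (sin 255°·cos 31°, cos 255°·cos 31°, −sin 31°).
n = v₁ × v₂ = (-0.559, 0.255, 0.788) (taken with n_z > 0).
Dip δ = arctan(|n_h|/n_z) = arctan(0.614/0.788) = 37.9°.
Dip direction = azimuth of (n_x, n_y) = atan2(-0.559, 0.255) = 295°.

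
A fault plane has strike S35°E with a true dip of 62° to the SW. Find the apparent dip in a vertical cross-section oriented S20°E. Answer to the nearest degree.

26°

Angle between strike (S35°E) and section (S20°E): β = 15°.
tan α = tan 62° × sin 15° = 1.8807 × 0.2588 = 0.4868
α = arctan(0.4868) = 25.96°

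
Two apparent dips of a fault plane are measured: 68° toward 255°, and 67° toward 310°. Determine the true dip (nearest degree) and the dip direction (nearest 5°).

true dip 70°, dip direction 280°

The two traces are lines in the plane: v₁ = (sin 255°·cos 68°, cos 255°·cos 68°, −sin 68°), v₂ = (sin 310°·cos 67°, cos 310°·cos 67°, −sin 67°).
Cross product v₁ × v₂ gives the pole to the plane: n ∝ (-0.322, 0.056, 0.120).
Dip δ = arctan(|n_h|/n_z) = arctan(0.327/0.120) = 69.9°.
Dip direction = azimuth of (n_x, n_y) = atan2(-0.322, 0.056) = 280°.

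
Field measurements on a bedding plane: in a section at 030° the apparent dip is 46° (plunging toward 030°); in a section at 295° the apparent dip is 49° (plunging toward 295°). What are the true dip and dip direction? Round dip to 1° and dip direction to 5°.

true dip 58°, dip direction 340°

The two traces are lines in the plane: v₁ = (sin 30°·cos 46°, cos 30°·cos 46°, −sin 46°), v₂ = (sin 295°·cos 49°, cos 295°·cos 49°, −sin 49°).
Cross product v₁ × v₂ gives the pole to the plane: n ∝ (-0.255, 0.690, 0.454).
Dip δ = arctan(|n_h|/n_z) = arctan(0.735/0.454) = 58.3°.
Dip direction = azimuth of (n_x, n_y) = atan2(-0.255, 0.690) = 340°.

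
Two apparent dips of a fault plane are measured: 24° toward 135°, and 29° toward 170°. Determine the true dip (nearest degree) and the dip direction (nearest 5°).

true dip 29°, dip direction 170°

Represent each trace as a vector plunging at its apparent dip toward its trend (east-north-up frame): v₁ = (0.646, -0.646, -0.407), v₂ = (0.152, -0.861, -0.485).
The plane normal is n = v₁ × v₂ ∝ (0.037, -0.251, 0.458).
True dip = arccos(n_z / |n|) = arccos(0.8745) = 29.0°.
Dip direction = atan2(0.037, -0.251) = 172° (azimuth of n's horizontal projection).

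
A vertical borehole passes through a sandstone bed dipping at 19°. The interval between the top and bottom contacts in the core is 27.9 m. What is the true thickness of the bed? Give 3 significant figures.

True thickness t = h · cos(dip) = 27.9 × cos 19°
t = 27.9 × 0.9455 = 26.380 m

26.4 m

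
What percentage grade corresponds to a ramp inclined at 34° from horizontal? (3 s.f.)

grade % = 100 × tan 34° = 100 × 0.6745

67.5%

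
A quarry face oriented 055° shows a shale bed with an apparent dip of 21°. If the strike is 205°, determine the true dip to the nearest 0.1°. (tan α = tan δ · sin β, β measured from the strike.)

37.5°

The section is 30° from the strike.
tan(true dip) = tan 21° / sin 30° = 0.7677
δ = arctan(0.7677) = 37.51°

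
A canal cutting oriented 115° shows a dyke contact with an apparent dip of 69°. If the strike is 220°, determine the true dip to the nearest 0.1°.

69.7°

The section is 75° from the strike.
tan δ = tan α / sin β = tan 69° / sin 75° = 2.6051 / 0.9659 = 2.6970
true dip = arctan 2.6970 = 69.66°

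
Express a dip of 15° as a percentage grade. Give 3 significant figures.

26.8%

grade % = 100 × tan 15° = 100 × 0.2679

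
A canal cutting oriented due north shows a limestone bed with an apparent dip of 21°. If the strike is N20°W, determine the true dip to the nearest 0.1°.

The section is 20° from the strike.
tan δ = tan α / sin β = tan 21° / sin 20° = 0.3839 / 0.3420 = 1.1223
true dip = arctan 1.1223 = 48.30°

48.3°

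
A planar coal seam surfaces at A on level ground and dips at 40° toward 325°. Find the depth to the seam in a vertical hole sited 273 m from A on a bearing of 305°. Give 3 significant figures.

215 m

The hole lies 20° from the dip direction, so the down-dip offset is 273 × cos 20° = 256.54 m.
Depth = down-dip offset × tan(dip) = 256.54 × tan 40° = 256.54 × 0.8391
Depth = 215.26 m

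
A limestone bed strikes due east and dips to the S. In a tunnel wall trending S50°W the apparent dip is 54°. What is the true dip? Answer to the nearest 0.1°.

β = acute angle between strike due east and section S50°W = 40°.
tan δ = tan α / sin β = tan 54° / sin 40° = 1.3764 / 0.6428 = 2.1413
true dip = arctan 2.1413 = 64.97°

65.0°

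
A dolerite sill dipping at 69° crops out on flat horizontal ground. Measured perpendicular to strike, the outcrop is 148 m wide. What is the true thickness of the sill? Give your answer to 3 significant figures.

True thickness t = w · sin(dip) = 148 × sin 69°
t = 148 × 0.9336 = 138.170 m

138 m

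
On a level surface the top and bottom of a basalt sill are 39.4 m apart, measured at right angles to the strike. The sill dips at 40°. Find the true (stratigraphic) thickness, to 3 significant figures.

25.3 m

True thickness t = w · sin(dip) = 39.4 × sin 40°
t = 39.4 × 0.6428 = 25.326 m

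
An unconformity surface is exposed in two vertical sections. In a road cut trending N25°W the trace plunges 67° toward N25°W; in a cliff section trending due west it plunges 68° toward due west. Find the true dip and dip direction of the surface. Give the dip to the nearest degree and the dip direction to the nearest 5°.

Represent each trace as a vector plunging at its apparent dip toward its trend (east-north-up frame): v₁ = (-0.165, 0.354, -0.921), v₂ = (-0.375, -0.000, -0.927).
The plane normal is n = v₁ × v₂ ∝ (-0.328, 0.192, 0.133).
True dip = arccos(n_z / |n|) = arccos(0.3294) = 70.8°.
Dip direction = azimuth of (n_x, n_y) = atan2(-0.328, 0.192) = 300°.

true dip 71°, dip direction 300°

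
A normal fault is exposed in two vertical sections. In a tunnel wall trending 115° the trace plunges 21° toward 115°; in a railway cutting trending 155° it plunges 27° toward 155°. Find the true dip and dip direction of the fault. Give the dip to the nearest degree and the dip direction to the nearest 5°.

true dip 27°, dip direction 155°

Represent each trace as a vector plunging at its apparent dip toward its trend (east-north-up frame): v₁ = (0.846, -0.395, -0.358), v₂ = (0.377, -0.808, -0.454).
Cross product v₁ × v₂ gives the pole to the plane: n ∝ (0.110, -0.249, 0.535).
True dip = arccos(n_z / |n|) = arccos(0.8910) = 27.0°.
Dip direction = atan2(0.110, -0.249) = 156° (azimuth of n's horizontal projection).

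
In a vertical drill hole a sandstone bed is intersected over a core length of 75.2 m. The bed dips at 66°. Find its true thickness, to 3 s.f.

True thickness t = h · cos(dip) = 75.2 × cos 66°
t = 75.2 × 0.4067 = 30.587 m

30.6 m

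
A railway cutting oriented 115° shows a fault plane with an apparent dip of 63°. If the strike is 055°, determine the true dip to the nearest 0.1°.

66.2°

β = acute angle between strike 055° and section 115° = 60°.
tan δ = tan α / sin β = tan 63° / sin 60° = 1.9626 / 0.8660 = 2.2662
δ = arctan(2.2662) = 66.19°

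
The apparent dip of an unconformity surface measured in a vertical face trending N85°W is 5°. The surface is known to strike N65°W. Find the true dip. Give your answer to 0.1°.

β = acute angle between strike N65°W and section N85°W = 20°.
tan δ = tan α / sin β = tan 5° / sin 20° = 0.0875 / 0.3420 = 0.2558
true dip = arctan 0.2558 = 14.35°

14.3°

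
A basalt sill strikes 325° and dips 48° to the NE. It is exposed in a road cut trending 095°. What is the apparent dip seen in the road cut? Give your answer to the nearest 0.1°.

Angle between strike (325°) and section (095°): β = 50°.
tan(apparent dip) = tan 48° · sin 50° = 0.8508
α = arctan(0.8508) = 40.39°

40.4°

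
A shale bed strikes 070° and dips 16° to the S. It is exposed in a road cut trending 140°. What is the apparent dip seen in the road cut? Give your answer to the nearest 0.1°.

15.1°

The section lies 70° from the strike.
tan(apparent dip) = tan 16° · sin 70° = 0.2695
α = arctan(0.2695) = 15.08°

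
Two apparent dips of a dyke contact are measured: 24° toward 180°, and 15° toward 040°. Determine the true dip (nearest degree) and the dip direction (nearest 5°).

Represent each trace as a vector plunging at its apparent dip toward its trend (east-north-up frame): v₁ = (0.000, -0.914, -0.407), v₂ = (0.621, 0.740, -0.259).
The plane normal is n = v₁ × v₂ ∝ (0.537, -0.253, 0.567).
True dip = arccos(n_z / |n|) = arccos(0.6907) = 46.3°.
The horizontal component of n points toward azimuth atan2(n_x, n_y) = 115°, the dip direction.

true dip 46°, dip direction 115°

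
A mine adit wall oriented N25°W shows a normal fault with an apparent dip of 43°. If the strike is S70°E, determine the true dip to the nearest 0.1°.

The section is 45° from the strike.
tan(true dip) = tan 43° / sin 45° = 1.3188
true dip = arctan 1.3188 = 52.83°

52.8°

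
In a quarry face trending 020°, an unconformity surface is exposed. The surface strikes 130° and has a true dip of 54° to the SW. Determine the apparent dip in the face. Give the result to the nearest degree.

52°

Angle between strike (130°) and section (020°): β = 70°.
tan α = tan 54° × sin 70° = 1.3764 × 0.9397 = 1.2934
α = arctan(1.2934) = 52.29°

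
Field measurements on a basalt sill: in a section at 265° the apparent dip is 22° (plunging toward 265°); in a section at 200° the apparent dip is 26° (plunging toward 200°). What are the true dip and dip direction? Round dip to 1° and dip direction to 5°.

Represent each trace as a vector plunging at its apparent dip toward its trend (east-north-up frame): v₁ = (-0.924, -0.081, -0.375), v₂ = (-0.307, -0.845, -0.438).
n = v₁ × v₂ = (-0.281, -0.290, 0.755) (taken with n_z > 0).
True dip = arccos(n_z / |n|) = arccos(0.8820) = 28.1°.
The horizontal component of n points toward azimuth atan2(n_x, n_y) = 224°, the dip direction.

true dip 28°, dip direction 225°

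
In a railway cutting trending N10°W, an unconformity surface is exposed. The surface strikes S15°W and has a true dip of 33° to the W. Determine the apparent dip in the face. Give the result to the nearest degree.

The section lies 25° from the strike.
tan(apparent dip) = tan 33° · sin 25° = 0.2745
apparent dip = arctan 0.2745 = 15.35°

15°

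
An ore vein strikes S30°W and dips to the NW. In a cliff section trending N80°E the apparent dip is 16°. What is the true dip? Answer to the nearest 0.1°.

20.5°

The section is 50° from the strike.
tan δ = tan α / sin β = tan 16° / sin 50° = 0.2867 / 0.7660 = 0.3743
δ = arctan(0.3743) = 20.52°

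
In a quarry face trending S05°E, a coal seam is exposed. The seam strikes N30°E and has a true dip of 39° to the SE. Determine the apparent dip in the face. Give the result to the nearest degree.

25°

Angle between strike (N30°E) and section (S05°E): β = 35°.
tan(apparent dip) = tan 39° · sin 35° = 0.4645
apparent dip = arctan 0.4645 = 24.91°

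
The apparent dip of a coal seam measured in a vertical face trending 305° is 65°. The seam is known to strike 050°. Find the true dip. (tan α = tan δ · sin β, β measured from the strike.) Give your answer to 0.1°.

65.8°

β = acute angle between strike 050° and section 305° = 75°.
tan(true dip) = tan 65° / sin 75° = 2.2202
δ = arctan(2.2202) = 65.75°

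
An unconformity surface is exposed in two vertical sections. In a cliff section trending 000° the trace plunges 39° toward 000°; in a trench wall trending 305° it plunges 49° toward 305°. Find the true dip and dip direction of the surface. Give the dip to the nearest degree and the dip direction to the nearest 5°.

Each apparent-dip line lies in the plane. As unit vectors (x east, y north, z up), v₁ plunges 39°→000° and v₂ plunges 49°→305°.
The plane normal is n = v₁ × v₂ ∝ (-0.350, 0.338, 0.418).
True dip = arccos(n_z / |n|) = arccos(0.6514) = 49.4°.
The horizontal component of n points toward azimuth atan2(n_x, n_y) = 314°, the dip direction.

true dip 49°, dip direction 315°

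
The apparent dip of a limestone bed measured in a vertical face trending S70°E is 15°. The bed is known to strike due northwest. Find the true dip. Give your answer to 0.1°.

32.4°

β = acute angle between strike due northwest and section S70°E = 25°.
tan(true dip) = tan 15° / sin 25° = 0.6340
true dip = arctan 0.6340 = 32.38°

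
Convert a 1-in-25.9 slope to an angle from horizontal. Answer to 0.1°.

2.2°

tan θ = 1/25.9 = 0.0386
θ = arctan(0.0386) = 2.21°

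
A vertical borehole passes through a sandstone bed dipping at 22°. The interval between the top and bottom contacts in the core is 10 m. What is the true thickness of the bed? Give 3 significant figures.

9.27 m

True thickness t = h · cos(dip) = 10 × cos 22°
t = 10 × 0.9272 = 9.272 m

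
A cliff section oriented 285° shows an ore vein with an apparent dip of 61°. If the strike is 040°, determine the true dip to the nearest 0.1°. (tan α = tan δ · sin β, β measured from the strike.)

The section is 65° from the strike.
tan δ = tan α / sin β = tan 61° / sin 65° = 1.8040 / 0.9063 = 1.9905
δ = arctan(1.9905) = 63.33°

63.3°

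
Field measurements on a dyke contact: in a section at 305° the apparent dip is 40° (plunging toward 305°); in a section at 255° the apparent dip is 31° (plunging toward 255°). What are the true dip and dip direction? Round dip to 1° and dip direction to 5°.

true dip 40°, dip direction 300°

The two traces are lines in the plane: v₁ = (sin 305°·cos 40°, cos 305°·cos 40°, −sin 40°), v₂ = (sin 255°·cos 31°, cos 255°·cos 31°, −sin 31°).
n = v₁ × v₂ = (-0.369, 0.209, 0.503) (taken with n_z > 0).
tan δ = √(n_x²+n_y²)/n_z = 0.424/0.503, so δ = 40.1°.
Dip direction = atan2(-0.369, 0.209) = 300° (azimuth of n's horizontal projection).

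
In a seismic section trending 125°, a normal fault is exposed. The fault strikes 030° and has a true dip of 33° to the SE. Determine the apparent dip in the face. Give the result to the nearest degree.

The section lies 85° from the strike.
tan(apparent dip) = tan 33° · sin 85° = 0.6469
α = arctan(0.6469) = 32.90°

33°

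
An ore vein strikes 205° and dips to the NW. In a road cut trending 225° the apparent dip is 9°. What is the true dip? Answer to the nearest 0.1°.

24.8°

β = acute angle between strike 205° and section 225° = 20°.
tan δ = tan α / sin β = tan 9° / sin 20° = 0.1584 / 0.3420 = 0.4631
true dip = arctan 0.4631 = 24.85°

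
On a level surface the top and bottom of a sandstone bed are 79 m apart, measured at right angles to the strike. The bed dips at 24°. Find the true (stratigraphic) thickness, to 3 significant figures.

True thickness t = w · sin(dip) = 79 × sin 24°
t = 79 × 0.4067 = 32.132 m

32.1 m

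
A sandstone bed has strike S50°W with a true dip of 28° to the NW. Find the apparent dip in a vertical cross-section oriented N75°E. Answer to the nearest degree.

Angle between strike (S50°W) and section (N75°E): β = 25°.
tan α = tan 28° × sin 25° = 0.5317 × 0.4226 = 0.2247
α = arctan(0.2247) = 12.66°

13°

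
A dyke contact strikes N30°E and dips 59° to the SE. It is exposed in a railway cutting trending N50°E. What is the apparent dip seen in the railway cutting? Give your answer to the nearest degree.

The section lies 20° from the strike.
tan(apparent dip) = tan 59° · sin 20° = 0.5692
apparent dip = arctan 0.5692 = 29.65°

30°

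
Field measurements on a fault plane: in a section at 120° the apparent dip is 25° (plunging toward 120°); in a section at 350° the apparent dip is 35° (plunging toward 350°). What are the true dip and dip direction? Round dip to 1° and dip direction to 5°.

true dip 54°, dip direction 050°

Represent each trace as a vector plunging at its apparent dip toward its trend (east-north-up frame): v₁ = (0.785, -0.453, -0.423), v₂ = (-0.142, 0.807, -0.574).
n = v₁ × v₂ = (0.601, 0.510, 0.569) (taken with n_z > 0).
True dip = arccos(n_z / |n|) = arccos(0.5851) = 54.2°.
Dip direction = atan2(0.601, 0.510) = 50° (azimuth of n's horizontal projection).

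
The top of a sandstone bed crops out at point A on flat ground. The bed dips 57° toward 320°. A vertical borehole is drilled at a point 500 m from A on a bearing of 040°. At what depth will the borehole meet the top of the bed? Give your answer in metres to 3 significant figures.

134 m

The hole lies 80° from the dip direction, so the down-dip offset is 500 × cos 80° = 86.82 m.
Depth = down-dip offset × tan(dip) = 86.82 × tan 57° = 86.82 × 1.5399
Depth = 133.70 m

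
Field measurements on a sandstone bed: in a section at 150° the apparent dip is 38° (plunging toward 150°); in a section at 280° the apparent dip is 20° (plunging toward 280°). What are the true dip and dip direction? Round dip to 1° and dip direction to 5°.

Represent each trace as a vector plunging at its apparent dip toward its trend (east-north-up frame): v₁ = (0.394, -0.682, -0.616), v₂ = (-0.925, 0.163, -0.342).
The plane normal is n = v₁ × v₂ ∝ (-0.334, -0.705, 0.567).
tan δ = √(n_x²+n_y²)/n_z = 0.780/0.567, so δ = 54.0°.
Dip direction = atan2(-0.334, -0.705) = 205° (azimuth of n's horizontal projection).

true dip 54°, dip direction 205°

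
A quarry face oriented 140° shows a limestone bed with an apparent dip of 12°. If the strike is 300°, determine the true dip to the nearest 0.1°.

The section is 20° from the strike.
tan δ = tan α / sin β = tan 12° / sin 20° = 0.2126 / 0.3420 = 0.6215
true dip = arctan 0.6215 = 31.86°

31.9°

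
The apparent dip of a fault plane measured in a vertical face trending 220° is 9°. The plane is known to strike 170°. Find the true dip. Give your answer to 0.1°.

The section is 50° from the strike.
tan δ = tan α / sin β = tan 9° / sin 50° = 0.1584 / 0.7660 = 0.2068
δ = arctan(0.2068) = 11.68°

11.7°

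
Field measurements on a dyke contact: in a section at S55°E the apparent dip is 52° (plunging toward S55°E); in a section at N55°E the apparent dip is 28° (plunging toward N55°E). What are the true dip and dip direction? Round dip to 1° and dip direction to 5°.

Represent each trace as a vector plunging at its apparent dip toward its trend (east-north-up frame): v₁ = (0.504, -0.353, -0.788), v₂ = (0.723, 0.506, -0.469).
The plane normal is n = v₁ × v₂ ∝ (0.565, -0.333, 0.511).
tan δ = √(n_x²+n_y²)/n_z = 0.656/0.511, so δ = 52.1°.
Dip direction = azimuth of (n_x, n_y) = atan2(0.565, -0.333) = 121°.

true dip 52°, dip direction 120°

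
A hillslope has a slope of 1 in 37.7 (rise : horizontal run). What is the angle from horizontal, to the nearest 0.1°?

tan θ = 1/37.7 = 0.0265
θ = arctan(0.0265) = 1.52°

1.5°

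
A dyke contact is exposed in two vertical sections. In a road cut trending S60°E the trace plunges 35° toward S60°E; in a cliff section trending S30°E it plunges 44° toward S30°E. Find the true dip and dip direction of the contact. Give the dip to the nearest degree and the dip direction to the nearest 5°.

Represent each trace as a vector plunging at its apparent dip toward its trend (east-north-up frame): v₁ = (0.709, -0.410, -0.574), v₂ = (0.360, -0.623, -0.695).
Cross product v₁ × v₂ gives the pole to the plane: n ∝ (0.073, -0.286, 0.295).
tan δ = √(n_x²+n_y²)/n_z = 0.296/0.295, so δ = 45.1°.
Dip direction = azimuth of (n_x, n_y) = atan2(0.073, -0.286) = 166°.

true dip 45°, dip direction 165°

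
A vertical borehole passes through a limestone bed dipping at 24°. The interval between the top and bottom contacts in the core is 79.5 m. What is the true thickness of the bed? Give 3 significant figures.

True thickness t = h · cos(dip) = 79.5 × cos 24°
t = 79.5 × 0.9135 = 72.627 m

72.6 m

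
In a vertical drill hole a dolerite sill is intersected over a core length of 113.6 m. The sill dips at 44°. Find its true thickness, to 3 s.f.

81.7 m

True thickness t = h · cos(dip) = 113.6 × cos 44°
t = 113.6 × 0.7193 = 81.717 m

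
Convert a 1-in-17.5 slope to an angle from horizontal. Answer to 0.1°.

3.3°

tan θ = 1/17.5 = 0.0571
θ = arctan(0.0571) = 3.27°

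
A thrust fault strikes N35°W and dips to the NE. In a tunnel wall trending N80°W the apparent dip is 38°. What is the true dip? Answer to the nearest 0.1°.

47.9°

The section is 45° from the strike.
tan(true dip) = tan 38° / sin 45° = 1.1049
δ = arctan(1.1049) = 47.85°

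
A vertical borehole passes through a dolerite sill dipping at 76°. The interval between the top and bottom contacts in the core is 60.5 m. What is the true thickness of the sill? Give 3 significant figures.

14.6 m

True thickness t = h · cos(dip) = 60.5 × cos 76°
t = 60.5 × 0.2419 = 14.636 m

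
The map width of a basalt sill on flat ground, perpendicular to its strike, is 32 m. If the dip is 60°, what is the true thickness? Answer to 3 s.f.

True thickness t = w · sin(dip) = 32 × sin 60°
t = 32 × 0.8660 = 27.713 m

27.7 m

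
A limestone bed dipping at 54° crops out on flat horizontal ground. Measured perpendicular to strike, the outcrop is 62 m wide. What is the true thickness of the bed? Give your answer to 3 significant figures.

50.2 m

True thickness t = w · sin(dip) = 62 × sin 54°
t = 62 × 0.8090 = 50.159 m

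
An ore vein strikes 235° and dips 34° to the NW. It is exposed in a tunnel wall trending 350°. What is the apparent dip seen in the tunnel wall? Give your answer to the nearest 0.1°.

The strike is 235° and the section trends 350°; the acute angle between them is β = 65°.
tan(apparent dip) = tan 34° · sin 65° = 0.6113
α = arctan(0.6113) = 31.44°

31.4°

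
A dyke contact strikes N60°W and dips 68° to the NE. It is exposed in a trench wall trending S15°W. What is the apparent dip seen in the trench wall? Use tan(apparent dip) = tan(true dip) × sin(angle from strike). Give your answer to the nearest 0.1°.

The strike is N60°W and the section trends S15°W; the acute angle between them is β = 75°.
tan(apparent dip) = tan 68° · sin 75° = 2.3908
α = arctan(2.3908) = 67.30°

67.3°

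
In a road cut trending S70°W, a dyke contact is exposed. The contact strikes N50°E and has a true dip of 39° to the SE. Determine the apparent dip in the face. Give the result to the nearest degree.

Angle between strike (N50°E) and section (S70°W): β = 20°.
tan(apparent dip) = tan 39° · sin 20° = 0.2770
apparent dip = arctan 0.2770 = 15.48°

15°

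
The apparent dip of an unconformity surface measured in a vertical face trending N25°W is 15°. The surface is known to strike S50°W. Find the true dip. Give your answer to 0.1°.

15.5°

The section is 75° from the strike.
tan(true dip) = tan 15° / sin 75° = 0.2774
true dip = arctan 0.2774 = 15.50°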